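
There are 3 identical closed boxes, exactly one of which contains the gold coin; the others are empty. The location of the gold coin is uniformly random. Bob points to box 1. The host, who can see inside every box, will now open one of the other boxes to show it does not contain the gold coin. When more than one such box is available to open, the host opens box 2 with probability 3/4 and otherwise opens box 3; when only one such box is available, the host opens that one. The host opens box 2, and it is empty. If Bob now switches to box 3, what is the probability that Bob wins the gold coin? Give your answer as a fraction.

4/7

Consider each possible location of the gold coin in turn.
If it is in box 1 (prior 1/3): box 2 is available, opened with probability 3/4; weight (1/3)·(3/4) = 1/4.
If it is in box 2 (prior 1/3): the host opened box 2, so this case is ruled out; weight (1/3)·0 = 0.
If it is in box 3 (prior 1/3): only box 2 is available, probability 1; weight (1/3)·1 = 1/3.
The weights sum to 7/12.
So P(the gold coin in box 3 | the host opened box 2) = (1/3) / (7/12) = 4/7.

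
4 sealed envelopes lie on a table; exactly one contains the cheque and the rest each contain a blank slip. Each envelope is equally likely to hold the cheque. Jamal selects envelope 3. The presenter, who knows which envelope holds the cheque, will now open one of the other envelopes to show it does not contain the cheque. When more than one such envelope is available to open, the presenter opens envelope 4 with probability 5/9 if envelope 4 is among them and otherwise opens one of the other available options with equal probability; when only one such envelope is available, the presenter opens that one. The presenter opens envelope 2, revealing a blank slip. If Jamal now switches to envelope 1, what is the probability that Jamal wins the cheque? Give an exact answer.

Condition on the true location of the cheque.
If it is in envelope 1 (prior 1/4): envelope 4 is available but not opened, probability 4/9; weight (1/4)·(4/9) = 1/9.
If it is in envelope 2 (prior 1/4): the presenter opened envelope 2, so this case is ruled out; weight (1/4)·0 = 0.
If it is in envelope 3 (prior 1/4): envelope 4 is available but not opened; envelope 2 gets probability (1 − 5/9)/2 = 2/9; weight (1/4)·(2/9) = 1/18.
If it is in envelope 4 (prior 1/4): envelope 4 holds the prize so is unavailable; the presenter chooses uniformly among the 2 others, probability 1/2; weight (1/4)·(1/2) = 1/8.
The weights sum to 7/24.
So P(the cheque in envelope 1 | the presenter opened envelope 2) = (1/9) / (7/24) = 8/21.

8/21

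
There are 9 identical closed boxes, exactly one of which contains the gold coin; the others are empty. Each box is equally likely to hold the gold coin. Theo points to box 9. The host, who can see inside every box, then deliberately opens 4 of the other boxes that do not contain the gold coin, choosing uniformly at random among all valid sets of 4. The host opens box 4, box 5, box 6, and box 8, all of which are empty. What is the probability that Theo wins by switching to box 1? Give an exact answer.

Consider each possible location of the gold coin in turn.
If it is in any of boxes 1, 2, 3, and 7 (prior 1/9 each): the host has 35 equally likely choices, so probability 1/35; weight (1/9)·(1/35) = 1/315 each.
If it is in any of boxes 4, 5, 6, and 8 (prior 1/9 each): that box was opened and seen not to hold the prize — ruled out; weight (1/9)·0 = 0 each.
If it is in box 9 (prior 1/9): the host has 70 equally likely choices, so probability 1/70; weight (1/9)·(1/70) = 1/630.
The weights sum to 1/70.
So P(the gold coin in box 1 | the host opened box 4, box 5, box 6, and box 8) = (1/315) / (1/70) = 2/9.

2/9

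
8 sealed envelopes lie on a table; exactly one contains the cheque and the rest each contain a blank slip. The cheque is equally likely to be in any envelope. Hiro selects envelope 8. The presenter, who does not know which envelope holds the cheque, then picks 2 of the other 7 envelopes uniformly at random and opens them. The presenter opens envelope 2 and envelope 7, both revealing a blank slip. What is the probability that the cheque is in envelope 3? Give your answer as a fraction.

Because the presenter chose which envelopes to open without knowing where the cheque is, the choice is independent of the prize location. Learning that none of the 2 opened envelopes holds the cheque simply rules out those 2 locations and leaves the remaining 6 envelopes still equally likely by symmetry.
So P(the cheque in envelope 3) = 1/6.

1/6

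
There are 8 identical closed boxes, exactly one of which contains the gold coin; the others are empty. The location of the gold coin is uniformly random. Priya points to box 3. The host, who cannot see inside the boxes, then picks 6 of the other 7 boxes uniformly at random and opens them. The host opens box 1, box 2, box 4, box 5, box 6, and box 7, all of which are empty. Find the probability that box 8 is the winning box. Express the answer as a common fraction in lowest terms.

Consider each possible location of the gold coin in turn.
If it is in any of boxes 1, 2, 4, 5, 6, and 7 (prior 1/8 each): that box was opened and seen not to hold the prize — ruled out; weight (1/8)·0 = 0 each.
If it is in either of boxes 3 and 8 (prior 1/8 each): the host picks exactly this set with probability 1/7 regardless, and none is the prize; weight (1/8)·(1/7) = 1/56 each.
The weights sum to 1/28.
So P(the gold coin in box 8 | the host opened box 1, box 2, box 4, box 5, box 6, and box 7) = (1/56) / (1/28) = 1/2.

1/2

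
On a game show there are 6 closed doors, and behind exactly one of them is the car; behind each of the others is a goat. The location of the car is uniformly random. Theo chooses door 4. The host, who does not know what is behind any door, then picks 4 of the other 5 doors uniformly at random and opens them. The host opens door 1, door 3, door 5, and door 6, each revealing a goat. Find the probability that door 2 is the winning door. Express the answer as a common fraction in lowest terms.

Condition on the true location of the car.
If it is behind any of doors 1, 3, 5, and 6 (prior 1/6 each): that door was opened and seen not to hold the prize — ruled out; weight (1/6)·0 = 0 each.
If it is behind either of doors 2 and 4 (prior 1/6 each): the host picks exactly this set with probability 1/5 regardless, and none is the prize; weight (1/6)·(1/5) = 1/30 each.
The weights sum to 1/15.
So P(the car behind door 2 | the host opened door 1, door 3, door 5, and door 6) = (1/30) / (1/15) = 1/2.

1/2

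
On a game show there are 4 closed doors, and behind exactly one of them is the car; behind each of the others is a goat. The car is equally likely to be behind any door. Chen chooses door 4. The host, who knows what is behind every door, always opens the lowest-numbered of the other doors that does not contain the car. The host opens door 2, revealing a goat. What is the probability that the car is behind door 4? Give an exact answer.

0

Consider each possible location of the car in turn.
If it is behind door 1 (prior 1/4): door 2 is the lowest-numbered option available, probability 1; weight (1/4)·1 = 1/4.
If it is behind door 2 (prior 1/4): the host opened door 2, so this case is ruled out; weight (1/4)·0 = 0.
If it is behind either of doors 3 and 4 (prior 1/4 each): the host would have opened door 1 instead, probability 0; weight (1/4)·0 = 0 each.
The weights sum to 1/4.
So P(the car behind door 4 | the host opened door 2) = 0 / (1/4) = 0.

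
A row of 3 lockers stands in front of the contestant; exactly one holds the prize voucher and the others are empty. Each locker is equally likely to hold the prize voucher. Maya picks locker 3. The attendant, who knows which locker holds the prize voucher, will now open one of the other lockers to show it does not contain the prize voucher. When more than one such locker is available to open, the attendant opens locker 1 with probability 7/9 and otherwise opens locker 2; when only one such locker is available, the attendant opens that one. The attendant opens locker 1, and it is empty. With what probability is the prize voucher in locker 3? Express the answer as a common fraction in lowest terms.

Apply Bayes' rule, conditioning on where the prize voucher actually is.
If it is in locker 1 (prior 1/3): the attendant opened locker 1, so this case is ruled out; weight (1/3)·0 = 0.
If it is in locker 2 (prior 1/3): only locker 1 is available, probability 1; weight (1/3)·1 = 1/3.
If it is in locker 3 (prior 1/3): locker 1 is available, opened with probability 7/9; weight (1/3)·(7/9) = 7/27.
The weights sum to 16/27.
So P(the prize voucher in locker 3 | the attendant opened locker 1) = (7/27) / (16/27) = 7/16.

7/16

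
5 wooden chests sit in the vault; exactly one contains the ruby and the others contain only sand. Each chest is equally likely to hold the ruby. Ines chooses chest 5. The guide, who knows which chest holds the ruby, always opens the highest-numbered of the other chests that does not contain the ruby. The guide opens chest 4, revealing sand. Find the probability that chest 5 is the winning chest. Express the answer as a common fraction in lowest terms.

1/4

Condition on the true location of the ruby.
If it is in any of chests 1, 2, 3, and 5 (prior 1/5 each): chest 4 is the highest-numbered option available, probability 1; weight (1/5)·1 = 1/5 each.
If it is in chest 4 (prior 1/5): the guide opened chest 4, so this case is ruled out; weight (1/5)·0 = 0.
The weights sum to 4/5.
So P(the ruby in chest 5 | the guide opened chest 4) = (1/5) / (4/5) = 1/4.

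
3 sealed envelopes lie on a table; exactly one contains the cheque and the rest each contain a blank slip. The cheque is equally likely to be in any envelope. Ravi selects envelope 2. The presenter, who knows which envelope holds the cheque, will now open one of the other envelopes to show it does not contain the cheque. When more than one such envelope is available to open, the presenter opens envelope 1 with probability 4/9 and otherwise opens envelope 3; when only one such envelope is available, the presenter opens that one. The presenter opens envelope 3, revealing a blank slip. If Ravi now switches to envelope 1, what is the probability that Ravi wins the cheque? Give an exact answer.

9/14

Apply Bayes' rule, conditioning on where the cheque actually is.
If it is in envelope 1 (prior 1/3): only envelope 3 is available, probability 1; weight (1/3)·1 = 1/3.
If it is in envelope 2 (prior 1/3): envelope 1 is available but not opened, probability 5/9; weight (1/3)·(5/9) = 5/27.
If it is in envelope 3 (prior 1/3): the presenter opened envelope 3, so this case is ruled out; weight (1/3)·0 = 0.
The weights sum to 14/27.
So P(the cheque in envelope 1 | the presenter opened envelope 3) = (1/3) / (14/27) = 9/14.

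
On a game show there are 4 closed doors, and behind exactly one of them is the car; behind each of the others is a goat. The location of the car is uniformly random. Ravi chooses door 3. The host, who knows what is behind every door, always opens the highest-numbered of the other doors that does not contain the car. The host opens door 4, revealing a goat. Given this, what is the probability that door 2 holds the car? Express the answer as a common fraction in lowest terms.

Consider each possible location of the car in turn.
If it is behind any of doors 1, 2, and 3 (prior 1/4 each): door 4 is the highest-numbered option available, probability 1; weight (1/4)·1 = 1/4 each.
If it is behind door 4 (prior 1/4): the host opened door 4, so this case is ruled out; weight (1/4)·0 = 0.
The weights sum to 3/4.
So P(the car behind door 2 | the host opened door 4) = (1/4) / (3/4) = 1/3.

1/3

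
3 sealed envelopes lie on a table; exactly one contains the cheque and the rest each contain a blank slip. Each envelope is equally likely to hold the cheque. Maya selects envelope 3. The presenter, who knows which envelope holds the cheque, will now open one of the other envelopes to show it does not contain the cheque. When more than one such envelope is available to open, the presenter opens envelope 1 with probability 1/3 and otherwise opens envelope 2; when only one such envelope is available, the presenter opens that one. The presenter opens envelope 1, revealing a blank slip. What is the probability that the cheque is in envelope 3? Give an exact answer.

Consider each possible location of the cheque in turn.
If it is in envelope 1 (prior 1/3): the presenter opened envelope 1, so this case is ruled out; weight (1/3)·0 = 0.
If it is in envelope 2 (prior 1/3): only envelope 1 is available, probability 1; weight (1/3)·1 = 1/3.
If it is in envelope 3 (prior 1/3): envelope 1 is available, opened with probability 1/3; weight (1/3)·(1/3) = 1/9.
The weights sum to 4/9.
So P(the cheque in envelope 3 | the presenter opened envelope 1) = (1/9) / (4/9) = 1/4.

1/4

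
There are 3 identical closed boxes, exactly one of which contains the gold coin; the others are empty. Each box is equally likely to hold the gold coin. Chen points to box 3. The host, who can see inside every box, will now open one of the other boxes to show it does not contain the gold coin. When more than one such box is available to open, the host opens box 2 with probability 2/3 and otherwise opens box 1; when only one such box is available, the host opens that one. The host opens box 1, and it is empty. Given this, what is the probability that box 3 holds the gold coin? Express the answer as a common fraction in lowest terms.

Condition on the true location of the gold coin.
If it is in box 1 (prior 1/3): the host opened box 1, so this case is ruled out; weight (1/3)·0 = 0.
If it is in box 2 (prior 1/3): only box 1 is available, probability 1; weight (1/3)·1 = 1/3.
If it is in box 3 (prior 1/3): box 2 is available but not opened, probability 1/3; weight (1/3)·(1/3) = 1/9.
The weights sum to 4/9.
So P(the gold coin in box 3 | the host opened box 1) = (1/9) / (4/9) = 1/4.

1/4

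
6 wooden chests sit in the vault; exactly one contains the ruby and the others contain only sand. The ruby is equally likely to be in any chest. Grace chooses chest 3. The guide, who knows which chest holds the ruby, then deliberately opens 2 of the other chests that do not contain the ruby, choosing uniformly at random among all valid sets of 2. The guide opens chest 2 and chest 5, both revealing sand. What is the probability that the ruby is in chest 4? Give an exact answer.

Condition on the true location of the ruby.
If it is in any of chests 1, 4, and 6 (prior 1/6 each): the guide has 6 equally likely choices, so probability 1/6; weight (1/6)·(1/6) = 1/36 each.
If it is in either of chests 2 and 5 (prior 1/6 each): that chest was opened and seen not to hold the prize — ruled out; weight (1/6)·0 = 0 each.
If it is in chest 3 (prior 1/6): the guide has 10 equally likely choices, so probability 1/10; weight (1/6)·(1/10) = 1/60.
The weights sum to 1/10.
So P(the ruby in chest 4 | the guide opened chest 2 and chest 5) = (1/36) / (1/10) = 5/18.

5/18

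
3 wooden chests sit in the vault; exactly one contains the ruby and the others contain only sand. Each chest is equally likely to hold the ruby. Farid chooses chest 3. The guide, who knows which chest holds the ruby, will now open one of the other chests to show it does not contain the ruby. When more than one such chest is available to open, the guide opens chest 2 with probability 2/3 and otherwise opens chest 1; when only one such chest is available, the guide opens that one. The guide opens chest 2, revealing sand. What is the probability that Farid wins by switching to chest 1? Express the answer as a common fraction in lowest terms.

Consider each possible location of the ruby in turn.
If it is in chest 1 (prior 1/3): only chest 2 is available, probability 1; weight (1/3)·1 = 1/3.
If it is in chest 2 (prior 1/3): the guide opened chest 2, so this case is ruled out; weight (1/3)·0 = 0.
If it is in chest 3 (prior 1/3): chest 2 is available, opened with probability 2/3; weight (1/3)·(2/3) = 2/9.
The weights sum to 5/9.
So P(the ruby in chest 1 | the guide opened chest 2) = (1/3) / (5/9) = 3/5.

3/5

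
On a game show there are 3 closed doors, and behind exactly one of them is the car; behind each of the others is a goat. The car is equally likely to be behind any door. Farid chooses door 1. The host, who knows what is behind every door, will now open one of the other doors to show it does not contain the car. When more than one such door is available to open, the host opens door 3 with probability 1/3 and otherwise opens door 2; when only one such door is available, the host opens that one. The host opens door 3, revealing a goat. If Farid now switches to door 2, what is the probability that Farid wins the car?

Consider each possible location of the car in turn.
If it is behind door 1 (prior 1/3): door 3 is available, opened with probability 1/3; weight (1/3)·(1/3) = 1/9.
If it is behind door 2 (prior 1/3): only door 3 is available, probability 1; weight (1/3)·1 = 1/3.
If it is behind door 3 (prior 1/3): the host opened door 3, so this case is ruled out; weight (1/3)·0 = 0.
The weights sum to 4/9.
So P(the car behind door 2 | the host opened door 3) = (1/3) / (4/9) = 3/4.

3/4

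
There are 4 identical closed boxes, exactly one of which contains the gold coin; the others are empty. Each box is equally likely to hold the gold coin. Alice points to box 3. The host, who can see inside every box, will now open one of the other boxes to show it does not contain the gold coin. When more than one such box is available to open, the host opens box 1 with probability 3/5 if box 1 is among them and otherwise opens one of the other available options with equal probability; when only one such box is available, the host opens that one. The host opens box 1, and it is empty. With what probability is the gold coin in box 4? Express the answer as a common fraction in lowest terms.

Apply Bayes' rule, conditioning on where the gold coin actually is.
If it is in box 1 (prior 1/4): the host opened box 1, so this case is ruled out; weight (1/4)·0 = 0.
If it is in any of boxes 2, 3, and 4 (prior 1/4 each): box 1 is available, opened with probability 3/5; weight (1/4)·(3/5) = 3/20 each.
The weights sum to 9/20.
So P(the gold coin in box 4 | the host opened box 1) = (3/20) / (9/20) = 1/3.

1/3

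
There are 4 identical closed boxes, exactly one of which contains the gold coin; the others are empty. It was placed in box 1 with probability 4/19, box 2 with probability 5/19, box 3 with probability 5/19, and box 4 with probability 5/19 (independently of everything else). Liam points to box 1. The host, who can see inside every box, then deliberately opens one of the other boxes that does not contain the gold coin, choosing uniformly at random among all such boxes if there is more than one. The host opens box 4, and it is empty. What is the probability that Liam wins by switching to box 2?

Apply Bayes' rule, conditioning on where the gold coin actually is.
If it is in box 1 (prior 4/19): the host has 3 equally likely choices, so probability 1/3; weight (4/19)·(1/3) = 4/57.
If it is in either of boxes 2 and 3 (prior 5/19 each): the host has 2 equally likely choices, so probability 1/2; weight (5/19)·(1/2) = 5/38 each.
If it is in box 4 (prior 5/19): the host opened box 4, so this case is ruled out; weight (5/19)·0 = 0.
The weights sum to 1/3.
So P(the gold coin in box 2 | the host opened box 4) = (5/38) / (1/3) = 15/38.

15/38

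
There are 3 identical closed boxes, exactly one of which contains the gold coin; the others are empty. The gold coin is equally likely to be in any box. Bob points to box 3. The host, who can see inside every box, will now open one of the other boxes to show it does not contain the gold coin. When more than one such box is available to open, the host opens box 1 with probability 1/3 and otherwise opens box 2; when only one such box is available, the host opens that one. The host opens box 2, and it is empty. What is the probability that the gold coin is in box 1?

3/5

Apply Bayes' rule, conditioning on where the gold coin actually is.
If it is in box 1 (prior 1/3): only box 2 is available, probability 1; weight (1/3)·1 = 1/3.
If it is in box 2 (prior 1/3): the host opened box 2, so this case is ruled out; weight (1/3)·0 = 0.
If it is in box 3 (prior 1/3): box 1 is available but not opened, probability 2/3; weight (1/3)·(2/3) = 2/9.
The weights sum to 5/9.
So P(the gold coin in box 1 | the host opened box 2) = (1/3) / (5/9) = 3/5.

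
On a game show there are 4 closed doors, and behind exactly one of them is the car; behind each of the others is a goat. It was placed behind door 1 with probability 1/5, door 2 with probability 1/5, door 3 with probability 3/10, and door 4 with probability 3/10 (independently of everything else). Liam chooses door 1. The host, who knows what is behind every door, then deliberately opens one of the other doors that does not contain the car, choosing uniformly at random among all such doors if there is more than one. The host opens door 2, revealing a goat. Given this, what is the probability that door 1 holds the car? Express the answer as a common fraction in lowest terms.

2/11

Condition on the true location of the car.
If it is behind door 1 (prior 1/5): the host has 3 equally likely choices, so probability 1/3; weight (1/5)·(1/3) = 1/15.
If it is behind door 2 (prior 1/5): the host opened door 2, so this case is ruled out; weight (1/5)·0 = 0.
If it is behind either of doors 3 and 4 (prior 3/10 each): the host has 2 equally likely choices, so probability 1/2; weight (3/10)·(1/2) = 3/20 each.
The weights sum to 11/30.
So P(the car behind door 1 | the host opened door 2) = (1/15) / (11/30) = 2/11.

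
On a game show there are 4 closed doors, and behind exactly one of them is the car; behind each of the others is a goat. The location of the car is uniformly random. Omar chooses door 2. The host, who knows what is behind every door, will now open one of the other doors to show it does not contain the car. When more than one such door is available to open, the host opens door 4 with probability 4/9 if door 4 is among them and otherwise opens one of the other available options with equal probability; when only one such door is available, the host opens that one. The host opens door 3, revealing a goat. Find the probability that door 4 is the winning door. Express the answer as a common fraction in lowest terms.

3/8

Consider each possible location of the car in turn.
If it is behind door 1 (prior 1/4): door 4 is available but not opened, probability 5/9; weight (1/4)·(5/9) = 5/36.
If it is behind door 2 (prior 1/4): door 4 is available but not opened; door 3 gets probability (1 − 4/9)/2 = 5/18; weight (1/4)·(5/18) = 5/72.
If it is behind door 3 (prior 1/4): the host opened door 3, so this case is ruled out; weight (1/4)·0 = 0.
If it is behind door 4 (prior 1/4): door 4 holds the prize so is unavailable; the host chooses uniformly among the 2 others, probability 1/2; weight (1/4)·(1/2) = 1/8.
The weights sum to 1/3.
So P(the car behind door 4 | the host opened door 3) = (1/8) / (1/3) = 3/8.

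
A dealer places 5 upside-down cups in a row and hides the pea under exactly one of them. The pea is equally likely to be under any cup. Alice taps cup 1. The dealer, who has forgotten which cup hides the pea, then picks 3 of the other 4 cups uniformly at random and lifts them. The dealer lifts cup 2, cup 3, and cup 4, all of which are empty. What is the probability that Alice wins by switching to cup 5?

1/2

Apply Bayes' rule, conditioning on where the pea actually is.
If it is under either of cups 1 and 5 (prior 1/5 each): the dealer picks exactly this set with probability 1/4 regardless, and none is the prize; weight (1/5)·(1/4) = 1/20 each.
If it is under any of cups 2, 3, and 4 (prior 1/5 each): that cup was opened and seen not to hold the prize — ruled out; weight (1/5)·0 = 0 each.
The weights sum to 1/10.
So P(the pea under cup 5 | the dealer opened cup 2, cup 3, and cup 4) = (1/20) / (1/10) = 1/2.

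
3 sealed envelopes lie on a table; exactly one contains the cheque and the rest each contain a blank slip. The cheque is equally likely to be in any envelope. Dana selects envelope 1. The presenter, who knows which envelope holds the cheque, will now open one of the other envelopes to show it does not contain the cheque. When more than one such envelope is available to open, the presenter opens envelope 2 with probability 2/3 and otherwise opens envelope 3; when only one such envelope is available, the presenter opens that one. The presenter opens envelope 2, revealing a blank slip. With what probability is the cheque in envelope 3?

3/5

Consider each possible location of the cheque in turn.
If it is in envelope 1 (prior 1/3): envelope 2 is available, opened with probability 2/3; weight (1/3)·(2/3) = 2/9.
If it is in envelope 2 (prior 1/3): the presenter opened envelope 2, so this case is ruled out; weight (1/3)·0 = 0.
If it is in envelope 3 (prior 1/3): only envelope 2 is available, probability 1; weight (1/3)·1 = 1/3.
The weights sum to 5/9.
So P(the cheque in envelope 3 | the presenter opened envelope 2) = (1/3) / (5/9) = 3/5.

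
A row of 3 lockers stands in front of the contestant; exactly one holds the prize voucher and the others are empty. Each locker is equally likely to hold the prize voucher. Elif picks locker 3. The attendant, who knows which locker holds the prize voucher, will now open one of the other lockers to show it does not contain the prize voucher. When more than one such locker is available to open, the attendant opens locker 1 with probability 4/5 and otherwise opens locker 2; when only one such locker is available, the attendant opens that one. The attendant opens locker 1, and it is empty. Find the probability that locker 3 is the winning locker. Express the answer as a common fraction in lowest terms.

Apply Bayes' rule, conditioning on where the prize voucher actually is.
If it is in locker 1 (prior 1/3): the attendant opened locker 1, so this case is ruled out; weight (1/3)·0 = 0.
If it is in locker 2 (prior 1/3): only locker 1 is available, probability 1; weight (1/3)·1 = 1/3.
If it is in locker 3 (prior 1/3): locker 1 is available, opened with probability 4/5; weight (1/3)·(4/5) = 4/15.
The weights sum to 3/5.
So P(the prize voucher in locker 3 | the attendant opened locker 1) = (4/15) / (3/5) = 4/9.

4/9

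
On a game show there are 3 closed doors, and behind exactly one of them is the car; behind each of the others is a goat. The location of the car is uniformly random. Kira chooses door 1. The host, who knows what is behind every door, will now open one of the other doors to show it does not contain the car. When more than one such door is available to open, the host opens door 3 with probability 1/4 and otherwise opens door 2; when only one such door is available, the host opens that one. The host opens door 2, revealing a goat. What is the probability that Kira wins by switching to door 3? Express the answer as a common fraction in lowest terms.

4/7

Consider each possible location of the car in turn.
If it is behind door 1 (prior 1/3): door 3 is available but not opened, probability 3/4; weight (1/3)·(3/4) = 1/4.
If it is behind door 2 (prior 1/3): the host opened door 2, so this case is ruled out; weight (1/3)·0 = 0.
If it is behind door 3 (prior 1/3): only door 2 is available, probability 1; weight (1/3)·1 = 1/3.
The weights sum to 7/12.
So P(the car behind door 3 | the host opened door 2) = (1/3) / (7/12) = 4/7.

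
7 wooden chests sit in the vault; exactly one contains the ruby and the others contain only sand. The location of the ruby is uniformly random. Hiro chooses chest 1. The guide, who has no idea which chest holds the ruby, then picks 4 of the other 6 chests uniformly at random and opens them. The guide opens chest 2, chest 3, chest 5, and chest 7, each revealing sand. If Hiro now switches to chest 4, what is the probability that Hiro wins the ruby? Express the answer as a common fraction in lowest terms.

1/3

Apply Bayes' rule, conditioning on where the ruby actually is.
If it is in any of chests 1, 4, and 6 (prior 1/7 each): the guide picks exactly this set with probability 1/15 regardless, and none is the prize; weight (1/7)·(1/15) = 1/105 each.
If it is in any of chests 2, 3, 5, and 7 (prior 1/7 each): that chest was opened and seen not to hold the prize — ruled out; weight (1/7)·0 = 0 each.
The weights sum to 1/35.
So P(the ruby in chest 4 | the guide opened chest 2, chest 3, chest 5, and chest 7) = (1/105) / (1/35) = 1/3.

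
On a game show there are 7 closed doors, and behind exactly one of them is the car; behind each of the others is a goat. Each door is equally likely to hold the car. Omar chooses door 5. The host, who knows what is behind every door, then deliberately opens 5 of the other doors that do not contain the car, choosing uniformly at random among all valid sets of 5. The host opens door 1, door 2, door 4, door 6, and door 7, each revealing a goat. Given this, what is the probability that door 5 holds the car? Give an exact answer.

1/7

Apply Bayes' rule, conditioning on where the car actually is.
If it is behind any of doors 1, 2, 4, 6, and 7 (prior 1/7 each): that door was opened and seen not to hold the prize — ruled out; weight (1/7)·0 = 0 each.
If it is behind door 3 (prior 1/7): the host has no choice, probability 1; weight (1/7)·1 = 1/7.
If it is behind door 5 (prior 1/7): the host has 6 equally likely choices, so probability 1/6; weight (1/7)·(1/6) = 1/42.
The weights sum to 1/6.
So P(the car behind door 5 | the host opened door 1, door 2, door 4, door 6, and door 7) = (1/42) / (1/6) = 1/7.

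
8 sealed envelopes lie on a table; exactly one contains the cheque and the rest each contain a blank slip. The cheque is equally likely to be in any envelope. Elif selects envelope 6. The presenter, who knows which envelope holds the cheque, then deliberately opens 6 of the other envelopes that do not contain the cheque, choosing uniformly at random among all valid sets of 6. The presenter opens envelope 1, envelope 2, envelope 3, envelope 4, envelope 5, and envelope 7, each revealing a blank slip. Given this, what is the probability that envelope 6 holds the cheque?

Consider each possible location of the cheque in turn.
If it is in any of envelopes 1, 2, 3, 4, 5, and 7 (prior 1/8 each): that envelope was opened and seen not to hold the prize — ruled out; weight (1/8)·0 = 0 each.
If it is in envelope 6 (prior 1/8): the presenter has 7 equally likely choices, so probability 1/7; weight (1/8)·(1/7) = 1/56.
If it is in envelope 8 (prior 1/8): the presenter has no choice, probability 1; weight (1/8)·1 = 1/8.
The weights sum to 1/7.
So P(the cheque in envelope 6 | the presenter opened envelope 1, envelope 2, envelope 3, envelope 4, envelope 5, and envelope 7) = (1/56) / (1/7) = 1/8.

1/8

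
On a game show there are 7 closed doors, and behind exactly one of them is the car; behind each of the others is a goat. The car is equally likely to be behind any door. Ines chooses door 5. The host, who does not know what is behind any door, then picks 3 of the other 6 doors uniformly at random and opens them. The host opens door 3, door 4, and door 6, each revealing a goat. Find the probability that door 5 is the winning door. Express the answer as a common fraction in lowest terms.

1/4

Because the host chose which doors to open without knowing where the car is, the choice is independent of the prize location. Learning that none of the 3 opened doors holds the car simply rules out those 3 locations and leaves the remaining 4 doors still equally likely by symmetry.
So P(the car behind door 5) = 1/4.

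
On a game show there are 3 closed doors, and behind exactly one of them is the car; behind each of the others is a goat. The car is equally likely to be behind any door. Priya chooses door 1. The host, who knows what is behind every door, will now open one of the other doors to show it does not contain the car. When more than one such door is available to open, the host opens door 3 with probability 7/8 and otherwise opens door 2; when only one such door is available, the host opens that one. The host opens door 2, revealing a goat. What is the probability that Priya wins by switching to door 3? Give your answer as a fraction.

8/9

Apply Bayes' rule, conditioning on where the car actually is.
If it is behind door 1 (prior 1/3): door 3 is available but not opened, probability 1/8; weight (1/3)·(1/8) = 1/24.
If it is behind door 2 (prior 1/3): the host opened door 2, so this case is ruled out; weight (1/3)·0 = 0.
If it is behind door 3 (prior 1/3): only door 2 is available, probability 1; weight (1/3)·1 = 1/3.
The weights sum to 3/8.
So P(the car behind door 3 | the host opened door 2) = (1/3) / (3/8) = 8/9.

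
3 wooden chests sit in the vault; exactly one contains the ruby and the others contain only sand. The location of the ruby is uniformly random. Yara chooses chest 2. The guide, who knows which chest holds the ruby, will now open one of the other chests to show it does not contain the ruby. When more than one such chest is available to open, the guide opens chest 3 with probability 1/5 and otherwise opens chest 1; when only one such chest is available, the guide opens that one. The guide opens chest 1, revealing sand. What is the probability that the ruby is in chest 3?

5/9

Condition on the true location of the ruby.
If it is in chest 1 (prior 1/3): the guide opened chest 1, so this case is ruled out; weight (1/3)·0 = 0.
If it is in chest 2 (prior 1/3): chest 3 is available but not opened, probability 4/5; weight (1/3)·(4/5) = 4/15.
If it is in chest 3 (prior 1/3): only chest 1 is available, probability 1; weight (1/3)·1 = 1/3.
The weights sum to 3/5.
So P(the ruby in chest 3 | the guide opened chest 1) = (1/3) / (3/5) = 5/9.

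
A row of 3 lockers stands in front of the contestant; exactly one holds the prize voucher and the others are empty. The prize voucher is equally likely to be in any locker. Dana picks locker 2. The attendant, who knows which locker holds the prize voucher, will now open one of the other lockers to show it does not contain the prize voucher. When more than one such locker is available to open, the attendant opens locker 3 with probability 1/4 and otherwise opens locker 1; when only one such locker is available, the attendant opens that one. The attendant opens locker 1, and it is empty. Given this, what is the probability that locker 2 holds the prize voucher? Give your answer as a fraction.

Condition on the true location of the prize voucher.
If it is in locker 1 (prior 1/3): the attendant opened locker 1, so this case is ruled out; weight (1/3)·0 = 0.
If it is in locker 2 (prior 1/3): locker 3 is available but not opened, probability 3/4; weight (1/3)·(3/4) = 1/4.
If it is in locker 3 (prior 1/3): only locker 1 is available, probability 1; weight (1/3)·1 = 1/3.
The weights sum to 7/12.
So P(the prize voucher in locker 2 | the attendant opened locker 1) = (1/4) / (7/12) = 3/7.

3/7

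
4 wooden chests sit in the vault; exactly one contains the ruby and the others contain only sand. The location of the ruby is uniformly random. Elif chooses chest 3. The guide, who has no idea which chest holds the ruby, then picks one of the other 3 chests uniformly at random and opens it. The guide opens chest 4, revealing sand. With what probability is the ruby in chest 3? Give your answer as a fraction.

Because the guide chose which chest to open without knowing where the ruby is, the choice is independent of the prize location. Learning that chest 4 does not hold the ruby simply rules out that one location and leaves the remaining 3 chests still equally likely by symmetry.
So P(the ruby in chest 3) = 1/3.

1/3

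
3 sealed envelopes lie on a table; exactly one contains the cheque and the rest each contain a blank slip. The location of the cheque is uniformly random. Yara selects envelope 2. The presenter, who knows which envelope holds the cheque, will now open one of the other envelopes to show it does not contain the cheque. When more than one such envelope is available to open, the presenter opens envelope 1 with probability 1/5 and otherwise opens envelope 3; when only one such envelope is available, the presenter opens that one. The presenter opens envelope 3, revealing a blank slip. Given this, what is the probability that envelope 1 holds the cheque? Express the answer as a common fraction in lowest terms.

5/9

Consider each possible location of the cheque in turn.
If it is in envelope 1 (prior 1/3): only envelope 3 is available, probability 1; weight (1/3)·1 = 1/3.
If it is in envelope 2 (prior 1/3): envelope 1 is available but not opened, probability 4/5; weight (1/3)·(4/5) = 4/15.
If it is in envelope 3 (prior 1/3): the presenter opened envelope 3, so this case is ruled out; weight (1/3)·0 = 0.
The weights sum to 3/5.
So P(the cheque in envelope 1 | the presenter opened envelope 3) = (1/3) / (3/5) = 5/9.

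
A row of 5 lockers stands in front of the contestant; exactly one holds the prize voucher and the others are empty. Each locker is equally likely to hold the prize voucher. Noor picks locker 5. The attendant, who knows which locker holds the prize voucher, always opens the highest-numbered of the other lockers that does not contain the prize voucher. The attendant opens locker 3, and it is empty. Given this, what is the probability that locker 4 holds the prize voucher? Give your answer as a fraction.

1

Condition on the true location of the prize voucher.
If it is in any of lockers 1, 2, and 5 (prior 1/5 each): the attendant would have opened locker 4 instead, probability 0; weight (1/5)·0 = 0 each.
If it is in locker 3 (prior 1/5): the attendant opened locker 3, so this case is ruled out; weight (1/5)·0 = 0.
If it is in locker 4 (prior 1/5): locker 3 is the highest-numbered option available, probability 1; weight (1/5)·1 = 1/5.
The weights sum to 1/5.
So P(the prize voucher in locker 4 | the attendant opened locker 3) = (1/5) / (1/5) = 1.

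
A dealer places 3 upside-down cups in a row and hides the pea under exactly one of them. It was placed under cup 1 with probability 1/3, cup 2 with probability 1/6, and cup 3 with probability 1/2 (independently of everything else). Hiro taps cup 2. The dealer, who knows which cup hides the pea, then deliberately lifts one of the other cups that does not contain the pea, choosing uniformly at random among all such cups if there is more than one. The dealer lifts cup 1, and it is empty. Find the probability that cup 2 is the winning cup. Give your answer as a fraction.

1/7

Apply Bayes' rule, conditioning on where the pea actually is.
If it is under cup 1 (prior 1/3): the dealer opened cup 1, so this case is ruled out; weight (1/3)·0 = 0.
If it is under cup 2 (prior 1/6): the dealer has 2 equally likely choices, so probability 1/2; weight (1/6)·(1/2) = 1/12.
If it is under cup 3 (prior 1/2): the dealer has no choice, probability 1; weight (1/2)·1 = 1/2.
The weights sum to 7/12.
So P(the pea under cup 2 | the dealer opened cup 1) = (1/12) / (7/12) = 1/7.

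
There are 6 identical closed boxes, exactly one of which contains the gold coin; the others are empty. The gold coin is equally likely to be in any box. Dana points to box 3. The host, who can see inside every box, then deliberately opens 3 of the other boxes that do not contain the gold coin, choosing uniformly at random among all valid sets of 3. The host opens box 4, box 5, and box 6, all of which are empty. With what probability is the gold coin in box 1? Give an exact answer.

Condition on the true location of the gold coin.
If it is in either of boxes 1 and 2 (prior 1/6 each): the host has 4 equally likely choices, so probability 1/4; weight (1/6)·(1/4) = 1/24 each.
If it is in box 3 (prior 1/6): the host has 10 equally likely choices, so probability 1/10; weight (1/6)·(1/10) = 1/60.
If it is in any of boxes 4, 5, and 6 (prior 1/6 each): that box was opened and seen not to hold the prize — ruled out; weight (1/6)·0 = 0 each.
The weights sum to 1/10.
So P(the gold coin in box 1 | the host opened box 4, box 5, and box 6) = (1/24) / (1/10) = 5/12.

5/12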